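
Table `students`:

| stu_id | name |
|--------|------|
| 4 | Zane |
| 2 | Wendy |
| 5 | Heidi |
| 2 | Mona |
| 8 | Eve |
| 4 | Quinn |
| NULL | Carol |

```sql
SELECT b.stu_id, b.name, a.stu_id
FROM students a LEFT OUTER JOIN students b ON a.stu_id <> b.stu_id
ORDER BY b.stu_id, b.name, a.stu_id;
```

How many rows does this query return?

27

LEFT JOIN keeps every row from `students a`; unmatched rows get NULL for `students b`'s columns.
Matching on a.stu_id <> b.stu_id. A NULL in a compared column never satisfies the condition.
- a[0] stu_id=4 → 4 match(es) in b → 4 row(s).
- a[1] stu_id=2 → 4 match(es) in b → 4 row(s).
- a[2] stu_id=5 → 5 match(es) in b → 5 row(s).
- a[3] stu_id=2 → 4 match(es) in b → 4 row(s).
- a[4] stu_id=8 → 5 match(es) in b → 5 row(s).
- a[5] stu_id=4 → 4 match(es) in b → 4 row(s).
- a[6] stu_id=NULL → no match; kept with NULLs on the b side.
Total: 26 matched + 1 padded = 27 rows.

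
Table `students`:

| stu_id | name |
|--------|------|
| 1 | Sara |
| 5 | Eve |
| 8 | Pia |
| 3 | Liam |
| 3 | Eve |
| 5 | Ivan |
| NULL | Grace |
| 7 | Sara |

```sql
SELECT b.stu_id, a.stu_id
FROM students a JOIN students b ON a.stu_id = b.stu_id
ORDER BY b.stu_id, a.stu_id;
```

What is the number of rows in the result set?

11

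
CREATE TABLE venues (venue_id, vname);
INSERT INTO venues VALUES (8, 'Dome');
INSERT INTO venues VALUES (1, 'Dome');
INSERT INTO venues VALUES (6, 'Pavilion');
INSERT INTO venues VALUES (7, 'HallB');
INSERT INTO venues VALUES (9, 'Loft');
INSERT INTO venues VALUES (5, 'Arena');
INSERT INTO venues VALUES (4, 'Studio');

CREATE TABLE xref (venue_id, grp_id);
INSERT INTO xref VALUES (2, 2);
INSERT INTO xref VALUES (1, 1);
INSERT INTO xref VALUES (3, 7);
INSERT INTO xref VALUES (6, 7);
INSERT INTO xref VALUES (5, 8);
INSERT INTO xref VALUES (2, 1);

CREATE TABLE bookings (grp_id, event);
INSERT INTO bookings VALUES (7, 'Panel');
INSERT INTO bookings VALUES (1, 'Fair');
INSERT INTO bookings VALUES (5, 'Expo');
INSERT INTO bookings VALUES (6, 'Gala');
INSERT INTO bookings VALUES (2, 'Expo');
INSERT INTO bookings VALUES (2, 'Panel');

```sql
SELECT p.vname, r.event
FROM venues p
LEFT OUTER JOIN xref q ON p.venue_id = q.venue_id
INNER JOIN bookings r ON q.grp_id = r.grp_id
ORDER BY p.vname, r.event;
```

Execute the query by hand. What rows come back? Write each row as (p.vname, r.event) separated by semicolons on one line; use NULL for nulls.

(Dome, Fair); (Pavilion, Panel)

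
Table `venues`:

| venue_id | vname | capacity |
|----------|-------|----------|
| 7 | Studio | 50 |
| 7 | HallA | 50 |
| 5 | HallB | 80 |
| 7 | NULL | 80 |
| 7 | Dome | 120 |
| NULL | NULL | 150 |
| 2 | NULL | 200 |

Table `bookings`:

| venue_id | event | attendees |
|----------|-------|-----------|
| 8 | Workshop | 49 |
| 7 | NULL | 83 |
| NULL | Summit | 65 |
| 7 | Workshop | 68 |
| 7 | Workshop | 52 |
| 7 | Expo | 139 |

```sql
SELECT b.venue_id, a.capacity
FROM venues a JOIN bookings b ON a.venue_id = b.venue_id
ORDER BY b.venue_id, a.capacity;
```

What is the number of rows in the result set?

16

INNER JOIN keeps only pairs where the ON condition holds.
Matching on a.venue_id = b.venue_id. A NULL in a compared column never satisfies the condition.
- a[0] venue_id=7 → 4 match(es) in b → 4 row(s).
- a[1] venue_id=7 → 4 match(es) in b → 4 row(s).
- a[2] venue_id=5 → no match; dropped.
- a[3] venue_id=7 → 4 match(es) in b → 4 row(s).
- a[4] venue_id=7 → 4 match(es) in b → 4 row(s).
- a[5] venue_id=NULL → no match; dropped.
- a[6] venue_id=2 → no match; dropped.
Total: 16 rows.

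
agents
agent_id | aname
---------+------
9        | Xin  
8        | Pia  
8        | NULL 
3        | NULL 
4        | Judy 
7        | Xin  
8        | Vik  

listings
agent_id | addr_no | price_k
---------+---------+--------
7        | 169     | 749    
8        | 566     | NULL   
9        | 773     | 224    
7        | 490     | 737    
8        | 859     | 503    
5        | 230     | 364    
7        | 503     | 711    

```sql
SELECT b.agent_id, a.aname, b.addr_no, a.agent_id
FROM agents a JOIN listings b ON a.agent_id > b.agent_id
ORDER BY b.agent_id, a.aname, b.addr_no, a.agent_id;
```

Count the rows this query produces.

INNER JOIN keeps only pairs where the ON condition holds.
Matching on a.agent_id > b.agent_id.
Matched pairs: 19.
Total: 19 rows.

19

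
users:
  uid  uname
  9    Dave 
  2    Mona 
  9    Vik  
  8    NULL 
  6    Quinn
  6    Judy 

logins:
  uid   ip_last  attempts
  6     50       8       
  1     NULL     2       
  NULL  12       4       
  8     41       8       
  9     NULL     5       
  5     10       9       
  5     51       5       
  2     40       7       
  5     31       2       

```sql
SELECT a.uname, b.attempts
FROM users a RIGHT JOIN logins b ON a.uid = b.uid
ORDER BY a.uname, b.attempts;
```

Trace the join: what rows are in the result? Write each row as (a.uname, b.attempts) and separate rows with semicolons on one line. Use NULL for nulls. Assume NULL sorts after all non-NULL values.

(Dave, 5); (Judy, 8); (Mona, 7); (Quinn, 8); (Vik, 5); (NULL, 2); (NULL, 2); (NULL, 4); (NULL, 5); (NULL, 8); (NULL, 9)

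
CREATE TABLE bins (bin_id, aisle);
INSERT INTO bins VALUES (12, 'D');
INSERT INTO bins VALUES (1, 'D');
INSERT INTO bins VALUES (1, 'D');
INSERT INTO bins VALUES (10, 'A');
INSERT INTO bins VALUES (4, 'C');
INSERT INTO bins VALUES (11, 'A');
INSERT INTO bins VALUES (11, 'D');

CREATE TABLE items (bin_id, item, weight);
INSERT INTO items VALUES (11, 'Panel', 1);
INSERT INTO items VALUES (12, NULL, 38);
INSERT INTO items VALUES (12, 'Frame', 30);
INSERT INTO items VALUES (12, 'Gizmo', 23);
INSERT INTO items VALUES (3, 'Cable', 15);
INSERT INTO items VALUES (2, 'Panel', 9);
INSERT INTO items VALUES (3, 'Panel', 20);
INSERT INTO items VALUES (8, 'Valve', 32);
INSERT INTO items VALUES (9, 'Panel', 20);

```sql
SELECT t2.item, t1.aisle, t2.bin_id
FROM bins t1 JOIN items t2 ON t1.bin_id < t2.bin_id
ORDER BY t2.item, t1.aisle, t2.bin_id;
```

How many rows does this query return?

34

INNER JOIN keeps only pairs where the ON condition holds.
Matching on t1.bin_id < t2.bin_id.
- bin_id=12: no matching t2 row, dropped.
- bin_id=1: 9 matching t2 row(s), so 9 row(s) emitted.
- bin_id=1: 9 matching t2 row(s), so 9 row(s) emitted.
- bin_id=10: 4 matching t2 row(s), so 4 row(s) emitted.
- bin_id=4: 6 matching t2 row(s), so 6 row(s) emitted.
- bin_id=11: 3 matching t2 row(s), so 3 row(s) emitted.
- bin_id=11: 3 matching t2 row(s), so 3 row(s) emitted.
Total: 34 rows.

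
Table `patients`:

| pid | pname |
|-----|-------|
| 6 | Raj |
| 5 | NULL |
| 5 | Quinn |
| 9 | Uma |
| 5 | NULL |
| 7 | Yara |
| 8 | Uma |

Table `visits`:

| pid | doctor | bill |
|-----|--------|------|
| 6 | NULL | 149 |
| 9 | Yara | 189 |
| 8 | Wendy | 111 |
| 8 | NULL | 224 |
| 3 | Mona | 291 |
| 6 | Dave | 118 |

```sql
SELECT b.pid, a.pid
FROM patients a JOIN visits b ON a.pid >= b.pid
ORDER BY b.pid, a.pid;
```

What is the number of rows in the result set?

20

INNER JOIN keeps only pairs where the ON condition holds.
Matching on a.pid >= b.pid.
- a[0] pid=6 → 3 match(es) in b → 3 row(s).
- a[1] pid=5 → 1 match(es) in b → 1 row(s).
- a[2] pid=5 → 1 match(es) in b → 1 row(s).
- a[3] pid=9 → 6 match(es) in b → 6 row(s).
- a[4] pid=5 → 1 match(es) in b → 1 row(s).
- a[5] pid=7 → 3 match(es) in b → 3 row(s).
- a[6] pid=8 → 5 match(es) in b → 5 row(s).
Total: 20 rows.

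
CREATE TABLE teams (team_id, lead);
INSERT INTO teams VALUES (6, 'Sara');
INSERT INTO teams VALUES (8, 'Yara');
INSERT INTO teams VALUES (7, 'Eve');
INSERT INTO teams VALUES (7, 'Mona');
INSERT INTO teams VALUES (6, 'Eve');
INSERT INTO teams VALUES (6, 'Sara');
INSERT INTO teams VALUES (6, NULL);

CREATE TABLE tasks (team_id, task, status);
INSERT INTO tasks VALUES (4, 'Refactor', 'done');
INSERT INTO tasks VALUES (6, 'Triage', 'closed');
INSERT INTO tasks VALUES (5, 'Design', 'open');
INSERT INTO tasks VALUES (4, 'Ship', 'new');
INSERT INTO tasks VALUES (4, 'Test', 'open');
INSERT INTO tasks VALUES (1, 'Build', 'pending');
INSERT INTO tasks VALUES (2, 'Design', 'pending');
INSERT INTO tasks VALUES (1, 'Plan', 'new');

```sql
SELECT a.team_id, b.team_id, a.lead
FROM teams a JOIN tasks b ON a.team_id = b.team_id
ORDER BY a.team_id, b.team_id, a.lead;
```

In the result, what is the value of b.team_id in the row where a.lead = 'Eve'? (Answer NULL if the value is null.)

6

INNER JOIN keeps only pairs where the ON condition holds.
Matching on a.team_id = b.team_id.
- a row (team_id=6): matches 1 b row(s) → 1 output row(s).
- a row (team_id=8): no match → dropped.
- a row (team_id=7): no match → dropped.
- a row (team_id=7): no match → dropped.
- a row (team_id=6): matches 1 b row(s) → 1 output row(s).
- a row (team_id=6): matches 1 b row(s) → 1 output row(s).
- a row (team_id=6): matches 1 b row(s) → 1 output row(s).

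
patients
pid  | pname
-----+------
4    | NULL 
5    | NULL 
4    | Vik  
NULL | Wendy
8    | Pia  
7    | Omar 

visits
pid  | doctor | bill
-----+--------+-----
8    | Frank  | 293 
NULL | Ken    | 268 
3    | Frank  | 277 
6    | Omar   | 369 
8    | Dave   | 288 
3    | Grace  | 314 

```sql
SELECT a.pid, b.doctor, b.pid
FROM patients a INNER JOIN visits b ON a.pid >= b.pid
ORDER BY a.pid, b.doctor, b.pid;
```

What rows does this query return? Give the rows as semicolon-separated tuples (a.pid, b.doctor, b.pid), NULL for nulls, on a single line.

INNER JOIN keeps only pairs where the ON condition holds.
Matching on a.pid >= b.pid. A NULL in a compared column never satisfies the condition.
Matched pairs: 14.

(4, Frank, 3); (4, Frank, 3); (4, Grace, 3); (4, Grace, 3); (5, Frank, 3); (5, Grace, 3); (7, Frank, 3); (7, Grace, 3); (7, Omar, 6); (8, Dave, 8); (8, Frank, 3); (8, Frank, 8); (8, Grace, 3); (8, Omar, 6)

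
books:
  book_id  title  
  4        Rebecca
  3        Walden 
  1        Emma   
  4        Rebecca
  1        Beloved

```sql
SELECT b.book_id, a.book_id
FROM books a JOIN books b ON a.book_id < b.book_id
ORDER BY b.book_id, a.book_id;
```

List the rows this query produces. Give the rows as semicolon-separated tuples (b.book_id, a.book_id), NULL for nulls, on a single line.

(3, 1); (3, 1); (4, 1); (4, 1); (4, 1); (4, 1); (4, 3); (4, 3)

INNER JOIN keeps only pairs where the ON condition holds.
Matching on a.book_id < b.book_id.
- a row (book_id=4): no match → dropped.
- a row (book_id=3): matches 2 b row(s) → 2 output row(s).
- a row (book_id=1): matches 3 b row(s) → 3 output row(s).
- a row (book_id=4): no match → dropped.
- a row (book_id=1): matches 3 b row(s) → 3 output row(s).
After projecting and ordering:
b.book_id | a.book_id
3 | 1
3 | 1
4 | 1
4 | 1
4 | 1
4 | 1
4 | 3
4 | 3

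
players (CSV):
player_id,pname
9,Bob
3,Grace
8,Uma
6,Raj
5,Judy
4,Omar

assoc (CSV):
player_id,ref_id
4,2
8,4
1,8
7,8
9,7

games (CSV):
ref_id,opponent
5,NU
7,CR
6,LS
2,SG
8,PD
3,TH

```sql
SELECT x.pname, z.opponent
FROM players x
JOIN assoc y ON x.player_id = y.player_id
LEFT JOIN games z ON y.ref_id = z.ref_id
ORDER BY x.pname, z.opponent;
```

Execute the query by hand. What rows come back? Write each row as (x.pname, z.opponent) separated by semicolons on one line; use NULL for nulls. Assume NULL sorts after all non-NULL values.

(Bob, CR); (Omar, SG); (Uma, NULL)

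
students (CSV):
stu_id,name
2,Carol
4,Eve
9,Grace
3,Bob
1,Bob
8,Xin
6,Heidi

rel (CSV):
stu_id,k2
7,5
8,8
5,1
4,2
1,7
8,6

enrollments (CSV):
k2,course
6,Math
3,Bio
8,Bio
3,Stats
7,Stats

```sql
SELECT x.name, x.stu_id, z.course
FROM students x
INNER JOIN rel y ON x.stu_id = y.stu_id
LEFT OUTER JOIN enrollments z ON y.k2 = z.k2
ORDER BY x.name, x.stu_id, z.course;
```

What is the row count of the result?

4

Step 1 — x INNER JOIN y on stu_id → 4 row(s).
Then LEFT JOIN `enrollments z` on k2: each of those 4 rows is kept; rows whose y.k2 has no match in z get NULL for z's columns.
Result: 4 row(s).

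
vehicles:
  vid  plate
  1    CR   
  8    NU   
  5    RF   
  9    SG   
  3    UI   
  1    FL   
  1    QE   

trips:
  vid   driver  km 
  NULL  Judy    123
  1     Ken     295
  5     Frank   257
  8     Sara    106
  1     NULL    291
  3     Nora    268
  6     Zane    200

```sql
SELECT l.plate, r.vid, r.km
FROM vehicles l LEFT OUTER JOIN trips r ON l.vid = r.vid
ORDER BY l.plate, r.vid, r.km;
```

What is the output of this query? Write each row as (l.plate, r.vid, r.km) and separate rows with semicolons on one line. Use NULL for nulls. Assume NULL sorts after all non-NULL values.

LEFT JOIN keeps every row from `vehicles`; unmatched rows get NULL for `trips`'s columns.
Matching on l.vid = r.vid. A NULL in a compared column never satisfies the condition.
- l[0] vid=1 → 2 match(es) in r → 2 row(s).
- l[1] vid=8 → 1 match(es) in r → 1 row(s).
- l[2] vid=5 → 1 match(es) in r → 1 row(s).
- l[3] vid=9 → no match; kept with NULLs on the r side.
- l[4] vid=3 → 1 match(es) in r → 1 row(s).
- l[5] vid=1 → 2 match(es) in r → 2 row(s).
- l[6] vid=1 → 2 match(es) in r → 2 row(s).
After projecting and ordering:
l.plate | r.vid | r.km
CR | 1 | 291
CR | 1 | 295
FL | 1 | 291
FL | 1 | 295
NU | 8 | 106
QE | 1 | 291
QE | 1 | 295
RF | 5 | 257
SG | NULL | NULL
UI | 3 | 268

(CR, 1, 291); (CR, 1, 295); (FL, 1, 291); (FL, 1, 295); (NU, 8, 106); (QE, 1, 291); (QE, 1, 295); (RF, 5, 257); (SG, NULL, NULL); (UI, 3, 268)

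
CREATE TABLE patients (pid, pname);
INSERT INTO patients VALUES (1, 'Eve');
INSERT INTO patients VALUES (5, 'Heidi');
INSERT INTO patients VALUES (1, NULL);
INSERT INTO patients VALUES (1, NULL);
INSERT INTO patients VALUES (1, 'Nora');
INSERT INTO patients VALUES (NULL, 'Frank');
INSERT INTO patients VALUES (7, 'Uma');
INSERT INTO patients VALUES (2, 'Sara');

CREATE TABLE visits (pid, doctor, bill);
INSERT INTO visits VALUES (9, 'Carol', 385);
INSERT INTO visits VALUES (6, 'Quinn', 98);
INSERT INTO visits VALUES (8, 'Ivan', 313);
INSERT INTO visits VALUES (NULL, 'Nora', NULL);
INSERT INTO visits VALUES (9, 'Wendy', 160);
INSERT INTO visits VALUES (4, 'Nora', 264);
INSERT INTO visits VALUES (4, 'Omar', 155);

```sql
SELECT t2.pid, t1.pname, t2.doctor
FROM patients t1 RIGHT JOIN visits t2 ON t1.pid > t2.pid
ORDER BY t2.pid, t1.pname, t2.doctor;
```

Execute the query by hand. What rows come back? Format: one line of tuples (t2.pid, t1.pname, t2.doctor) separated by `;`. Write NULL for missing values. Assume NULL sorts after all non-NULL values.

(4, Heidi, Nora); (4, Heidi, Omar); (4, Uma, Nora); (4, Uma, Omar); (6, Uma, Quinn); (8, NULL, Ivan); (9, NULL, Carol); (9, NULL, Wendy); (NULL, NULL, Nora)

RIGHT JOIN keeps every row from `visits`; unmatched rows get NULL for `patients`'s columns.
Matching on t1.pid > t2.pid. A NULL in a compared column never satisfies the condition.
- t1 row (pid=1): no match.
- t1 row (pid=5): matches 2 t2 row(s) → 2 output row(s).
- t1 row (pid=1): no match.
- t1 row (pid=1): no match.
- t1 row (pid=1): no match.
- t1 row (pid=NULL): no match.
- t1 row (pid=7): matches 3 t2 row(s) → 3 output row(s).
- t1 row (pid=2): no match.
- 4 row(s) from t2 found no t1 partner → padded with NULL.
After projecting and ordering:
t2.pid | t1.pname | t2.doctor
4 | Heidi | Nora
4 | Heidi | Omar
4 | Uma | Nora
4 | Uma | Omar
6 | Uma | Quinn
8 | NULL | Ivan
9 | NULL | Carol
9 | NULL | Wendy
NULL | NULL | Nora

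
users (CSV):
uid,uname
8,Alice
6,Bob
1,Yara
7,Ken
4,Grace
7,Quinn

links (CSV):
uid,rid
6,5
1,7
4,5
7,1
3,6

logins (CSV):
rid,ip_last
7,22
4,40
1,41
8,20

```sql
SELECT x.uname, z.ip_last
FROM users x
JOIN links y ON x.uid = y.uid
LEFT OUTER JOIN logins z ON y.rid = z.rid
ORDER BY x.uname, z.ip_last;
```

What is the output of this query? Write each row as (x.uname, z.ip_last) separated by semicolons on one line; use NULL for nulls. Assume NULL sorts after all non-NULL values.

(Bob, NULL); (Grace, NULL); (Ken, 41); (Quinn, 41); (Yara, 22)

Evaluate left to right. First `users x INNER JOIN links y` on uid: 5 row(s).
Then LEFT JOIN `logins z` on rid: each of those 5 rows is kept; rows whose y.rid has no match in z get NULL for z's columns.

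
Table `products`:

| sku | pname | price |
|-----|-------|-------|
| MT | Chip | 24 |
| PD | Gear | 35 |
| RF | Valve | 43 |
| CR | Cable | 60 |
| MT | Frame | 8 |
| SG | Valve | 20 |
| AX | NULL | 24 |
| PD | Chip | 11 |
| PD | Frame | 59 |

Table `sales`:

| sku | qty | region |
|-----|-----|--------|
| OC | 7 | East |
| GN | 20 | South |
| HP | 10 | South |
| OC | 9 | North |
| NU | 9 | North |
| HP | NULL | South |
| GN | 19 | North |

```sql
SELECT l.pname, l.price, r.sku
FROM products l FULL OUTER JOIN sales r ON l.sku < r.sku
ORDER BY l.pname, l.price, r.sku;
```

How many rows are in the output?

25

FULL OUTER JOIN keeps every row from both sides; unmatched rows get NULL for the other side's columns.
Matching on l.sku < r.sku.
- l row (sku=MT): matches 3 r row(s) → 3 output row(s).
- l row (sku=PD): no match → kept, r columns NULL.
- l row (sku=RF): no match → kept, r columns NULL.
- l row (sku=CR): matches 7 r row(s) → 7 output row(s).
- l row (sku=MT): matches 3 r row(s) → 3 output row(s).
- l row (sku=SG): no match → kept, r columns NULL.
- l row (sku=AX): matches 7 r row(s) → 7 output row(s).
- l row (sku=PD): no match → kept, r columns NULL.
- l row (sku=PD): no match → kept, r columns NULL.
Total: 20 matched + 5 padded = 25 rows.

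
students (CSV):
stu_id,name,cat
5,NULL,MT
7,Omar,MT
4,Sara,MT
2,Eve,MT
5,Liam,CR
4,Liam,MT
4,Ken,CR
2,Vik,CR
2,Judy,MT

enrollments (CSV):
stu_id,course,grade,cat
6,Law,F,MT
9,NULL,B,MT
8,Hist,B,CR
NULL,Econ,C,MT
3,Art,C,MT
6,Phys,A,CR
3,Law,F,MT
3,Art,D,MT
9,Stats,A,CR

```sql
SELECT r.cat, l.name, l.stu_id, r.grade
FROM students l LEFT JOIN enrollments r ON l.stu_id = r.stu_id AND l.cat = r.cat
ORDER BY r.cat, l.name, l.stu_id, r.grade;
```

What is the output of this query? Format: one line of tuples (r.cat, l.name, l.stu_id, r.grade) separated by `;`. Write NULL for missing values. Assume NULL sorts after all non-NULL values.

(NULL, Eve, 2, NULL); (NULL, Judy, 2, NULL); (NULL, Ken, 4, NULL); (NULL, Liam, 4, NULL); (NULL, Liam, 5, NULL); (NULL, Omar, 7, NULL); (NULL, Sara, 4, NULL); (NULL, Vik, 2, NULL); (NULL, NULL, 5, NULL)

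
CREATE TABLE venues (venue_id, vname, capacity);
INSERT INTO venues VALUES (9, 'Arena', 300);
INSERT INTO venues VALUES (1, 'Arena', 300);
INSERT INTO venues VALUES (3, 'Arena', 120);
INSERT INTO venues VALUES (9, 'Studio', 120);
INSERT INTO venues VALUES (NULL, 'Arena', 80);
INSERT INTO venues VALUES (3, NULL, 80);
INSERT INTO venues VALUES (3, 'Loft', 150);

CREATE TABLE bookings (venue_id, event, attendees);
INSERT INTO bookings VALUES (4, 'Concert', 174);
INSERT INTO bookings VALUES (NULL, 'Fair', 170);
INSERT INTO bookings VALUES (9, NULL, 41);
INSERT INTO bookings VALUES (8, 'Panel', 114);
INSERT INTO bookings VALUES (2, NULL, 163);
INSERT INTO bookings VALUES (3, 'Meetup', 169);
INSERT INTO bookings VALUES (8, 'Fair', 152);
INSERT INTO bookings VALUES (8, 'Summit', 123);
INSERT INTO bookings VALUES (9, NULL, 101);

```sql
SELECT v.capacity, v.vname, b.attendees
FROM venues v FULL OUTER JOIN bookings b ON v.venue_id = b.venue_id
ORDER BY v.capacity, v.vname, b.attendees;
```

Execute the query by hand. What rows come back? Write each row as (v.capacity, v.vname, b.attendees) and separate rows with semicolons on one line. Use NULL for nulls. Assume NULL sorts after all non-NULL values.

(80, Arena, NULL); (80, NULL, 169); (120, Arena, 169); (120, Studio, 41); (120, Studio, 101); (150, Loft, 169); (300, Arena, 41); (300, Arena, 101); (300, Arena, NULL); (NULL, NULL, 114); (NULL, NULL, 123); (NULL, NULL, 152); (NULL, NULL, 163); (NULL, NULL, 170); (NULL, NULL, 174)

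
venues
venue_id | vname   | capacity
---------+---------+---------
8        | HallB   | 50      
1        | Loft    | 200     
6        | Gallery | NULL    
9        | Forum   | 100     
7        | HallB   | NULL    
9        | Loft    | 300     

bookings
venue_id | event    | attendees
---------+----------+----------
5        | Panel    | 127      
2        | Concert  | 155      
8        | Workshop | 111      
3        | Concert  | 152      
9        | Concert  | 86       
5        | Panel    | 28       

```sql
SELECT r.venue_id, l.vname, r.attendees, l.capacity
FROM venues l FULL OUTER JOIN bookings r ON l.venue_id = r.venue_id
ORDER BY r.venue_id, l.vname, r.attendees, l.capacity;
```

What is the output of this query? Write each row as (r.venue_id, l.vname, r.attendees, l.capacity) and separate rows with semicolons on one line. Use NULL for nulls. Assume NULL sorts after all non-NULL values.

(2, NULL, 155, NULL); (3, NULL, 152, NULL); (5, NULL, 28, NULL); (5, NULL, 127, NULL); (8, HallB, 111, 50); (9, Forum, 86, 100); (9, Loft, 86, 300); (NULL, Gallery, NULL, NULL); (NULL, HallB, NULL, NULL); (NULL, Loft, NULL, 200)

FULL OUTER JOIN keeps every row from both sides; unmatched rows get NULL for the other side's columns.
Matching on l.venue_id = r.venue_id.
Matched pairs: 3; unmatched l rows kept: 3; unmatched r rows kept: 4.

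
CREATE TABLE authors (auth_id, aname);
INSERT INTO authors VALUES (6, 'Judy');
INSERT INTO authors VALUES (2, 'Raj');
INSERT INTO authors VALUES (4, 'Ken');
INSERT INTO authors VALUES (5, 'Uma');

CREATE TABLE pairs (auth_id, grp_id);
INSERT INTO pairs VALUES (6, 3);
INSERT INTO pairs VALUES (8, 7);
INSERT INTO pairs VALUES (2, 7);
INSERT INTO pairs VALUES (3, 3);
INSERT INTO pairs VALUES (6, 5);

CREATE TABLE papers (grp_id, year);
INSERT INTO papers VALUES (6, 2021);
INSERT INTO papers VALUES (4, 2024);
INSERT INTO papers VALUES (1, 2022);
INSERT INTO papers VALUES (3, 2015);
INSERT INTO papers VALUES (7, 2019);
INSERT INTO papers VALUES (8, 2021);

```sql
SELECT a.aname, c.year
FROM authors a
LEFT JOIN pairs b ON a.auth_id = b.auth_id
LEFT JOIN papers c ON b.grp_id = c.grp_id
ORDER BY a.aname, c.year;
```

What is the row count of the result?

5

Evaluate left to right. First `authors a LEFT JOIN pairs b` on auth_id: 5 row(s).
Then LEFT JOIN `papers c` on grp_id: each of those 5 rows is kept; rows whose b.grp_id has no match in c get NULL for c's columns.
Result: 5 row(s).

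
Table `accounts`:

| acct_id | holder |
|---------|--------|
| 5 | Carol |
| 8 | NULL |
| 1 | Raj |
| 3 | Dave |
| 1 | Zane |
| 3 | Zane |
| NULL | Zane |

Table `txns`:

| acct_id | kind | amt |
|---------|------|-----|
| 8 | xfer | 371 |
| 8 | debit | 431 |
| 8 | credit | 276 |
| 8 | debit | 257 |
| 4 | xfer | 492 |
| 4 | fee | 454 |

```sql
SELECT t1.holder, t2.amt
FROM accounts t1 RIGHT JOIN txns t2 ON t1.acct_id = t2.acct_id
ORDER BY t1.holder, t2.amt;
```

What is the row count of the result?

RIGHT JOIN keeps every row from `txns`; unmatched rows get NULL for `accounts`'s columns.
Matching on t1.acct_id = t2.acct_id. A NULL in a compared column never satisfies the condition.
- t1[0] acct_id=5 → no match.
- t1[1] acct_id=8 → 4 match(es) in t2 → 4 row(s).
- t1[2] acct_id=1 → no match.
- t1[3] acct_id=3 → no match.
- t1[4] acct_id=1 → no match.
- t1[5] acct_id=3 → no match.
- t1[6] acct_id=NULL → no match.
- plus 2 unmatched t2 row(s), each kept with NULL t1 columns.
Total: 4 matched + 2 padded = 6 rows.

6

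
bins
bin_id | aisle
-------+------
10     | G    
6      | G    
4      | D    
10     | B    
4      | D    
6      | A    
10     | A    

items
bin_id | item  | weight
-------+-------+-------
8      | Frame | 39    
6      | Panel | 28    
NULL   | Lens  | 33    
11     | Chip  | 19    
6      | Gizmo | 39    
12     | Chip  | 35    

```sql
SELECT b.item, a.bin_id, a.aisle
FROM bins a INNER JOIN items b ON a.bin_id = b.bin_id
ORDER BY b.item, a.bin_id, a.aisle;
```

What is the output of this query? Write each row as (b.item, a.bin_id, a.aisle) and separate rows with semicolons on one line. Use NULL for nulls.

INNER JOIN keeps only pairs where the ON condition holds.
Matching on a.bin_id = b.bin_id. A NULL in a compared column never satisfies the condition.
Matched pairs: 4.

(Gizmo, 6, A); (Gizmo, 6, G); (Panel, 6, A); (Panel, 6, G)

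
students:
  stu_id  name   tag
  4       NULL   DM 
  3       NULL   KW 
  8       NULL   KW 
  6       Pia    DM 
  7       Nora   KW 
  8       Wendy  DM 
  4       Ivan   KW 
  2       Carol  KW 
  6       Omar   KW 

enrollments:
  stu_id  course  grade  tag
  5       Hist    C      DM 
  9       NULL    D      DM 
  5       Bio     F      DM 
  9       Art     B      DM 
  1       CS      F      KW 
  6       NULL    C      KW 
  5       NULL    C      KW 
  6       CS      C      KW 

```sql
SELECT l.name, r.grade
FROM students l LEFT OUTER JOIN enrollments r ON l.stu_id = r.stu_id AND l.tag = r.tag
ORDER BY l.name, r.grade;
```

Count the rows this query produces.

10

LEFT JOIN keeps every row from `students`; unmatched rows get NULL for `enrollments`'s columns.
Matching on l.stu_id = r.stu_id AND l.tag = r.tag.
- l row (stu_id=4, tag=DM): no match → kept, r columns NULL.
- l row (stu_id=3, tag=KW): no match → kept, r columns NULL.
- l row (stu_id=8, tag=KW): no match → kept, r columns NULL.
- l row (stu_id=6, tag=DM): no match → kept, r columns NULL.
- l row (stu_id=7, tag=KW): no match → kept, r columns NULL.
- l row (stu_id=8, tag=DM): no match → kept, r columns NULL.
- l row (stu_id=4, tag=KW): no match → kept, r columns NULL.
- l row (stu_id=2, tag=KW): no match → kept, r columns NULL.
- l row (stu_id=6, tag=KW): matches 2 r row(s) → 2 output row(s).
Total: 2 matched + 8 padded = 10 rows.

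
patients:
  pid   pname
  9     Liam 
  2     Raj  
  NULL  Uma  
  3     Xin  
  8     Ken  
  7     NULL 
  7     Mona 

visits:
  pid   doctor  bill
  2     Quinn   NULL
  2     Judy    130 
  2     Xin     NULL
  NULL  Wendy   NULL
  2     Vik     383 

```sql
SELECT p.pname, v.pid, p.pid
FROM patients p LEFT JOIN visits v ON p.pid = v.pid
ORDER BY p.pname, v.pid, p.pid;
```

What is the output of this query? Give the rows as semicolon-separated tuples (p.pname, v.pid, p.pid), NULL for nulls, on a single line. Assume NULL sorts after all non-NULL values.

LEFT JOIN keeps every row from `patients`; unmatched rows get NULL for `visits`'s columns.
Matching on p.pid = v.pid. A NULL in a compared column never satisfies the condition.
- p (pid=9) has no partner → padded with NULL.
- p (pid=2) pairs with 4 row(s) of v.
- p (pid=NULL) has no partner → padded with NULL.
- p (pid=3) has no partner → padded with NULL.
- p (pid=8) has no partner → padded with NULL.
- p (pid=7) has no partner → padded with NULL.
- p (pid=7) has no partner → padded with NULL.
After projecting and ordering:
p.pname | v.pid | p.pid
Ken | NULL | 8
Liam | NULL | 9
Mona | NULL | 7
Raj | 2 | 2
Raj | 2 | 2
Raj | 2 | 2
Raj | 2 | 2
Uma | NULL | NULL
Xin | NULL | 3
NULL | NULL | 7

(Ken, NULL, 8); (Liam, NULL, 9); (Mona, NULL, 7); (Raj, 2, 2); (Raj, 2, 2); (Raj, 2, 2); (Raj, 2, 2); (Uma, NULL, NULL); (Xin, NULL, 3); (NULL, NULL, 7)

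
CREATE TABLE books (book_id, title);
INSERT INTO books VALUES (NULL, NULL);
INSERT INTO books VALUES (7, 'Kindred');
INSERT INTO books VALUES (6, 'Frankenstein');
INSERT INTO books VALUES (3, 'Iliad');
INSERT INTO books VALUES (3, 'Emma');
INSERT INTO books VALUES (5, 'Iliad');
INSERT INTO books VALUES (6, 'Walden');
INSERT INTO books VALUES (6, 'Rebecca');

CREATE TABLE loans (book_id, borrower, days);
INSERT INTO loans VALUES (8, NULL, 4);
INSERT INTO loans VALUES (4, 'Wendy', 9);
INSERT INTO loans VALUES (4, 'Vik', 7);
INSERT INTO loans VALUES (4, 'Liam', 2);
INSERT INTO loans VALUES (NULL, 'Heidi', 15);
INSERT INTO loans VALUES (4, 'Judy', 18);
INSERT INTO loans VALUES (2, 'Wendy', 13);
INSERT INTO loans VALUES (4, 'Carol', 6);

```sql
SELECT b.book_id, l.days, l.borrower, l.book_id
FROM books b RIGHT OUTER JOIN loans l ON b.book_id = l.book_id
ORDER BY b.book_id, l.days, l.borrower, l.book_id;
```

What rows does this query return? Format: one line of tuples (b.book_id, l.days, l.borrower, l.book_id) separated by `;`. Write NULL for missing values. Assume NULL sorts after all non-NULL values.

(NULL, 2, Liam, 4); (NULL, 4, NULL, 8); (NULL, 6, Carol, 4); (NULL, 7, Vik, 4); (NULL, 9, Wendy, 4); (NULL, 13, Wendy, 2); (NULL, 15, Heidi, NULL); (NULL, 18, Judy, 4)

RIGHT JOIN keeps every row from `loans`; unmatched rows get NULL for `books`'s columns.
Matching on b.book_id = l.book_id. A NULL in a compared column never satisfies the condition.
- b row (book_id=NULL): no match.
- b row (book_id=7): no match.
- b row (book_id=6): no match.
- b row (book_id=3): no match.
- b row (book_id=3): no match.
- b row (book_id=5): no match.
- b row (book_id=6): no match.
- b row (book_id=6): no match.
- 8 l row(s) had no b match → kept, b columns NULL.
After projecting and ordering:
b.book_id | l.days | l.borrower | l.book_id
NULL | 2 | Liam | 4
NULL | 4 | NULL | 8
NULL | 6 | Carol | 4
NULL | 7 | Vik | 4
NULL | 9 | Wendy | 4
NULL | 13 | Wendy | 2
NULL | 15 | Heidi | NULL
NULL | 18 | Judy | 4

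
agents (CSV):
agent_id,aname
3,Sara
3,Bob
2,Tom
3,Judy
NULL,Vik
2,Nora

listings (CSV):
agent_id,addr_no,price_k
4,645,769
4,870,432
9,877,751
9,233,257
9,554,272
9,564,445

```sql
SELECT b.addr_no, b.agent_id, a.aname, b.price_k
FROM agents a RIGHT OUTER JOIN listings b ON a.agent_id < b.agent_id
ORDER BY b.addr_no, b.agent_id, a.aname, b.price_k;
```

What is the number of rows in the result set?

30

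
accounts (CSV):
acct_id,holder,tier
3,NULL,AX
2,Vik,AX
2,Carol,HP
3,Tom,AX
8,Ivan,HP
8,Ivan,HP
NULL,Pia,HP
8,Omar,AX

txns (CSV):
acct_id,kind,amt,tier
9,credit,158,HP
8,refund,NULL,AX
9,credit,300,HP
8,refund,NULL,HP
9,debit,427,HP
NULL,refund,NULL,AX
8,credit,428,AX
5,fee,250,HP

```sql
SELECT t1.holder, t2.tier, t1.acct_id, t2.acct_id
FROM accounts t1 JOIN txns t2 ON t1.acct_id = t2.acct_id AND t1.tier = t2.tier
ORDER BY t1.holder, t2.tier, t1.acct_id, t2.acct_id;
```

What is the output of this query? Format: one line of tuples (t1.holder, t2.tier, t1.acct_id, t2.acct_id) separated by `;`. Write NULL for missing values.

(Ivan, HP, 8, 8); (Ivan, HP, 8, 8); (Omar, AX, 8, 8); (Omar, AX, 8, 8)

INNER JOIN keeps only pairs where the ON condition holds.
Matching on t1.acct_id = t2.acct_id AND t1.tier = t2.tier. A NULL in a compared column never satisfies the condition.
- acct_id=3, tier=AX: no matching t2 row, dropped.
- acct_id=2, tier=AX: no matching t2 row, dropped.
- acct_id=2, tier=HP: no matching t2 row, dropped.
- acct_id=3, tier=AX: no matching t2 row, dropped.
- acct_id=8, tier=HP: 1 matching t2 row(s), so 1 row(s) emitted.
- acct_id=8, tier=HP: 1 matching t2 row(s), so 1 row(s) emitted.
- acct_id=NULL, tier=HP: no matching t2 row, dropped.
- acct_id=8, tier=AX: 2 matching t2 row(s), so 2 row(s) emitted.
After projecting and ordering:
t1.holder | t2.tier | t1.acct_id | t2.acct_id
Ivan | HP | 8 | 8
Ivan | HP | 8 | 8
Omar | AX | 8 | 8
Omar | AX | 8 | 8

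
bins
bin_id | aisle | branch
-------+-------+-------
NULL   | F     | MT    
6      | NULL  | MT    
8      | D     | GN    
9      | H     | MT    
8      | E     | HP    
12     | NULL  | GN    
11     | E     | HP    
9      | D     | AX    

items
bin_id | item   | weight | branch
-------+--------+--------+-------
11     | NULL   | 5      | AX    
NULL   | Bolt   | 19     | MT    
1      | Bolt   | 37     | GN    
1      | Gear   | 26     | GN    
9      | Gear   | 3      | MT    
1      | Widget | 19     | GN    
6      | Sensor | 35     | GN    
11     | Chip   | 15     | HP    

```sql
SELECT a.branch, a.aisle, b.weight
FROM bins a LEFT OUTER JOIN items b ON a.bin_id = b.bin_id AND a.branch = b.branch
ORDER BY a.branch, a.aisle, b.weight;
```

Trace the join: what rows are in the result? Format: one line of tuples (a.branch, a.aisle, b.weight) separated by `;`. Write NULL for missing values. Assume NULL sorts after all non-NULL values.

(AX, D, NULL); (GN, D, NULL); (GN, NULL, NULL); (HP, E, 15); (HP, E, NULL); (MT, F, NULL); (MT, H, 3); (MT, NULL, NULL)

LEFT JOIN keeps every row from `bins`; unmatched rows get NULL for `items`'s columns.
Matching on a.bin_id = b.bin_id AND a.branch = b.branch. A NULL in a compared column never satisfies the condition.
- a row (bin_id=NULL, branch=MT): no match → kept, b columns NULL.
- a row (bin_id=6, branch=MT): no match → kept, b columns NULL.
- a row (bin_id=8, branch=GN): no match → kept, b columns NULL.
- a row (bin_id=9, branch=MT): matches 1 b row(s) → 1 output row(s).
- a row (bin_id=8, branch=HP): no match → kept, b columns NULL.
- a row (bin_id=12, branch=GN): no match → kept, b columns NULL.
- a row (bin_id=11, branch=HP): matches 1 b row(s) → 1 output row(s).
- a row (bin_id=9, branch=AX): no match → kept, b columns NULL.
After projecting and ordering:
a.branch | a.aisle | b.weight
AX | D | NULL
GN | D | NULL
GN | NULL | NULL
HP | E | 15
HP | E | NULL
MT | F | NULL
MT | H | 3
MT | NULL | NULL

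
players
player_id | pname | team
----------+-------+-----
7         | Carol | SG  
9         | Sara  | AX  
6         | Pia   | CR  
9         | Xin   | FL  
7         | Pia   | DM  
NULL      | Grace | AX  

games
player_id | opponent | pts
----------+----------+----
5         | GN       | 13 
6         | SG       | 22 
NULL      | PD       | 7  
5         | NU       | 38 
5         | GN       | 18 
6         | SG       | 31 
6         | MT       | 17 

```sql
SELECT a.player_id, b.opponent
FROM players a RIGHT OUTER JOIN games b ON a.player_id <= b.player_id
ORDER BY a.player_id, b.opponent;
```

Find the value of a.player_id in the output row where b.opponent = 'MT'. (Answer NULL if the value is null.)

6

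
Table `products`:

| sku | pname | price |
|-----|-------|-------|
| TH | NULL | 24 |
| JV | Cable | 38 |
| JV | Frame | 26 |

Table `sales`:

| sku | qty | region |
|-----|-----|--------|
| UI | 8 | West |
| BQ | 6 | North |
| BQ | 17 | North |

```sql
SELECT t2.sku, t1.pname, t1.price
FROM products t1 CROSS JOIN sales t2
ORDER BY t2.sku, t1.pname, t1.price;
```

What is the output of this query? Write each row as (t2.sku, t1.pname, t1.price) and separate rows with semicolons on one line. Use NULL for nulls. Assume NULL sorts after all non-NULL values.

(BQ, Cable, 38); (BQ, Cable, 38); (BQ, Frame, 26); (BQ, Frame, 26); (BQ, NULL, 24); (BQ, NULL, 24); (UI, Cable, 38); (UI, Frame, 26); (UI, NULL, 24)

CROSS JOIN pairs every row of `products` with every row of `sales`: 3 × 3 = 9 rows.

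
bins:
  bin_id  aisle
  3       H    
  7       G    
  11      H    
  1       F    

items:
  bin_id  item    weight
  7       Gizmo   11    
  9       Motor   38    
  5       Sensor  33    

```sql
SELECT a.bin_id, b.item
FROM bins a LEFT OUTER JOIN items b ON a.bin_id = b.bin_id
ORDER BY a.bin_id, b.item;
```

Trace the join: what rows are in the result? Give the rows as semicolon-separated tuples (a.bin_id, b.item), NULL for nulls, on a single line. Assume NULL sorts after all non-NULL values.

(1, NULL); (3, NULL); (7, Gizmo); (11, NULL)

LEFT JOIN keeps every row from `bins`; unmatched rows get NULL for `items`'s columns.
Matching on a.bin_id = b.bin_id.
- bin_id=3: no b row matches, row kept with b columns NULL.
- bin_id=7: 1 matching b row(s), so 1 row(s) emitted.
- bin_id=11: no b row matches, row kept with b columns NULL.
- bin_id=1: no b row matches, row kept with b columns NULL.
After projecting and ordering:
a.bin_id | b.item
1 | NULL
3 | NULL
7 | Gizmo
11 | NULL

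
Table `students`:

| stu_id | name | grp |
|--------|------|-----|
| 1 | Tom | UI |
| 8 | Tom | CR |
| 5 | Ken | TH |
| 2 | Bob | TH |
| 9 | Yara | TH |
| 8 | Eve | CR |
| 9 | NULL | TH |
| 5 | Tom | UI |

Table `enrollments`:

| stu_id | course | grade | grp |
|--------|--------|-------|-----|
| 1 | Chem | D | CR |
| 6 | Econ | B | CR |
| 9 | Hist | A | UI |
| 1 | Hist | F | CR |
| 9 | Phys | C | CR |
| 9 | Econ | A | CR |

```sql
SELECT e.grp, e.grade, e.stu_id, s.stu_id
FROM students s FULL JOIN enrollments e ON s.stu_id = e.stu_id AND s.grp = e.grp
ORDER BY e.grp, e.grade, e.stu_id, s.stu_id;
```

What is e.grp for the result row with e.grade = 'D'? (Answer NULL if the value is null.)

CR

FULL OUTER JOIN keeps every row from both sides; unmatched rows get NULL for the other side's columns.
Matching on s.stu_id = e.stu_id AND s.grp = e.grp.
Matched pairs: 0; unmatched s rows kept: 8; unmatched e rows kept: 6.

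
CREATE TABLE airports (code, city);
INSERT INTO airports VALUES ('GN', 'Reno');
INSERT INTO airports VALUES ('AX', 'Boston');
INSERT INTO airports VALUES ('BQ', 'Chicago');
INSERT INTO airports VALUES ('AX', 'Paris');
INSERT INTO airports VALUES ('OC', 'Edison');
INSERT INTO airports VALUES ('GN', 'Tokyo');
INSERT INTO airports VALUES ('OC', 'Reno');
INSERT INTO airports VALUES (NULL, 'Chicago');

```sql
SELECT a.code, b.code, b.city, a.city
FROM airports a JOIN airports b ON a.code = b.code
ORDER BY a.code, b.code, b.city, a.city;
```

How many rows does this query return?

13

INNER JOIN keeps only pairs where the ON condition holds.
Matching on a.code = b.code. A NULL in a compared column never satisfies the condition.
- a[0] code=GN → 2 match(es) in b → 2 row(s).
- a[1] code=AX → 2 match(es) in b → 2 row(s).
- a[2] code=BQ → 1 match(es) in b → 1 row(s).
- a[3] code=AX → 2 match(es) in b → 2 row(s).
- a[4] code=OC → 2 match(es) in b → 2 row(s).
- a[5] code=GN → 2 match(es) in b → 2 row(s).
- a[6] code=OC → 2 match(es) in b → 2 row(s).
- a[7] code=NULL → no match; dropped.
Total: 13 rows.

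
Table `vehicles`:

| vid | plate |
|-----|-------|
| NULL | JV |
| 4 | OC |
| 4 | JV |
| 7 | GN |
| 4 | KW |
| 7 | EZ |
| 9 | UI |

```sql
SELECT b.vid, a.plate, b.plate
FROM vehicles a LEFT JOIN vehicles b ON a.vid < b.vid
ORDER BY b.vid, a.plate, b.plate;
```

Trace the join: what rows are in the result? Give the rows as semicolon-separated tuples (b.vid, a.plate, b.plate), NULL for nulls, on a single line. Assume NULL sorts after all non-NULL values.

LEFT JOIN keeps every row from `vehicles a`; unmatched rows get NULL for `vehicles b`'s columns.
Matching on a.vid < b.vid. A NULL in a compared column never satisfies the condition.
Matched pairs: 11; unmatched a rows kept: 2.

(7, JV, EZ); (7, JV, GN); (7, KW, EZ); (7, KW, GN); (7, OC, EZ); (7, OC, GN); (9, EZ, UI); (9, GN, UI); (9, JV, UI); (9, KW, UI); (9, OC, UI); (NULL, JV, NULL); (NULL, UI, NULL)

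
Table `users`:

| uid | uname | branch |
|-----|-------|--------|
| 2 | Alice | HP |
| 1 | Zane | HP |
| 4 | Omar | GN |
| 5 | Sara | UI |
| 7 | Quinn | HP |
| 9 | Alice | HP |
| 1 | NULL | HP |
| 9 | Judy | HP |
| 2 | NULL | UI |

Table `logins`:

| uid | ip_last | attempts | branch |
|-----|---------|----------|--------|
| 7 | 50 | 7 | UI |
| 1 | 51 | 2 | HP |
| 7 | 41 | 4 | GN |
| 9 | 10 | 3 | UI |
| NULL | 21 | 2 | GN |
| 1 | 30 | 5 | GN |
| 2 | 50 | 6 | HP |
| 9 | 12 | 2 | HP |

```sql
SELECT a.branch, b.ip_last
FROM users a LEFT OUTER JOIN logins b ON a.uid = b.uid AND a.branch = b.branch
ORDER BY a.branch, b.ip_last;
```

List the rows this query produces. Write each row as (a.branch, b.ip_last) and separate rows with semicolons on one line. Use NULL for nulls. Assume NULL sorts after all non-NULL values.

(GN, NULL); (HP, 12); (HP, 12); (HP, 50); (HP, 51); (HP, 51); (HP, NULL); (UI, NULL); (UI, NULL)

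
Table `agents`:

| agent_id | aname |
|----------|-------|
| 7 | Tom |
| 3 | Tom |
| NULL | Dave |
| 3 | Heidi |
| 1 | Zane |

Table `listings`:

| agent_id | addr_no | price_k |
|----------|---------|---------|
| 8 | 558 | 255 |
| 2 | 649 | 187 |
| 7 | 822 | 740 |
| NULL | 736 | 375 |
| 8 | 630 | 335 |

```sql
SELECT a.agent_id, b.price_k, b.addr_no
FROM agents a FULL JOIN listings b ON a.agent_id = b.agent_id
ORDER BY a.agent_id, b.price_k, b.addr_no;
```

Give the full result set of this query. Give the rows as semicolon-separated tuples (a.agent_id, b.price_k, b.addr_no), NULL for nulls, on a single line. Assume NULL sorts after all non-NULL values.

(1, NULL, NULL); (3, NULL, NULL); (3, NULL, NULL); (7, 740, 822); (NULL, 187, 649); (NULL, 255, 558); (NULL, 335, 630); (NULL, 375, 736); (NULL, NULL, NULL)

FULL OUTER JOIN keeps every row from both sides; unmatched rows get NULL for the other side's columns.
Matching on a.agent_id = b.agent_id. A NULL in a compared column never satisfies the condition.
- agent_id=7: 1 matching b row(s), so 1 row(s) emitted.
- agent_id=3: no b row matches, row kept with b columns NULL.
- agent_id=NULL: no b row matches, row kept with b columns NULL.
- agent_id=3: no b row matches, row kept with b columns NULL.
- agent_id=1: no b row matches, row kept with b columns NULL.
- 4 b row(s) had no a match → kept, a columns NULL.
After projecting and ordering:
a.agent_id | b.price_k | b.addr_no
1 | NULL | NULL
3 | NULL | NULL
3 | NULL | NULL
7 | 740 | 822
NULL | 187 | 649
NULL | 255 | 558
NULL | 335 | 630
NULL | 375 | 736
NULL | NULL | NULL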